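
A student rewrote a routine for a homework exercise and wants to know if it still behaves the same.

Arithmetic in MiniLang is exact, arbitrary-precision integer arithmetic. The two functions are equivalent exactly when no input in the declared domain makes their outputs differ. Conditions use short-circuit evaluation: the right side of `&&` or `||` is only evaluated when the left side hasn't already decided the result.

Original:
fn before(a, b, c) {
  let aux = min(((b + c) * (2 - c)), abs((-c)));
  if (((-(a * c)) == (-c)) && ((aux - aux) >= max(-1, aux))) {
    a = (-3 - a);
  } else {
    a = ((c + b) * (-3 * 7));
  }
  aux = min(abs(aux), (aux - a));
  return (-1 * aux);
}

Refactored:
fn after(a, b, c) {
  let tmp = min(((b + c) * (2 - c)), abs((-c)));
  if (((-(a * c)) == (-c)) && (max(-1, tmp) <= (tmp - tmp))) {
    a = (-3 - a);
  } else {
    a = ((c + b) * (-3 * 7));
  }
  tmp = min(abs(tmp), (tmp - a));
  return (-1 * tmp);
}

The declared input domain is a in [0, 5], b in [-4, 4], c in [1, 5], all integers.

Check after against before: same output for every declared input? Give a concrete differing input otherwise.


Changes here: comparison usage differs; also local variable names differ; the full 270-point sweep finds no disagreement.
verdict: equivalent


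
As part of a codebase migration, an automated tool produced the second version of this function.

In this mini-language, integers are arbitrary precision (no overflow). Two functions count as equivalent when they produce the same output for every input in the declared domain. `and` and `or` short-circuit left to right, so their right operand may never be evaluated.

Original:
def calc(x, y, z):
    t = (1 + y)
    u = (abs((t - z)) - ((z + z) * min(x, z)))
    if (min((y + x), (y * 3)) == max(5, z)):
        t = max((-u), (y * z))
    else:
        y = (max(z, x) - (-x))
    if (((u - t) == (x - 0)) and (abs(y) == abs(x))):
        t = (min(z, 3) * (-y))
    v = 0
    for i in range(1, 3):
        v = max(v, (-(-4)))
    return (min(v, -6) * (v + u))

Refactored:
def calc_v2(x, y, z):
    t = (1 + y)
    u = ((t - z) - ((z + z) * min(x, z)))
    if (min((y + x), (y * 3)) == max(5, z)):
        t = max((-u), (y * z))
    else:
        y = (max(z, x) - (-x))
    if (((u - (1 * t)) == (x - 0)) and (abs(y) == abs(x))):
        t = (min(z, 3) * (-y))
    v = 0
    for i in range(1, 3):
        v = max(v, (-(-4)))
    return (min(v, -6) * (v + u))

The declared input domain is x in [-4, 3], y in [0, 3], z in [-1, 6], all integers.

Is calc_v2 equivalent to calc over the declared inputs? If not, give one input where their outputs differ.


Take x=-4, y=0, z=2.
calc: t = 1; u = 17; (min((y + x), (y * 3)) == max(5, z)) -> false; y = -2; (((u - t) == (x - 0)) and (abs(y) == abs(x))) -> false; v = 0; [i=1]; v = 4; [i=2]; v = 4; return -126
calc_v2: t = 1; u = 15; (min((y + x), (y * 3)) == max(5, z)) -> false; y = -2; (((u - (1 * t)) == (x - 0)) and (abs(y) == abs(x))) -> false; v = 0; [i=1]; v = 4; [i=2]; v = 4; return -114
-126 against -114: the behavior changed.
verdict: not equivalent; witness: x=-4, y=0, z=2


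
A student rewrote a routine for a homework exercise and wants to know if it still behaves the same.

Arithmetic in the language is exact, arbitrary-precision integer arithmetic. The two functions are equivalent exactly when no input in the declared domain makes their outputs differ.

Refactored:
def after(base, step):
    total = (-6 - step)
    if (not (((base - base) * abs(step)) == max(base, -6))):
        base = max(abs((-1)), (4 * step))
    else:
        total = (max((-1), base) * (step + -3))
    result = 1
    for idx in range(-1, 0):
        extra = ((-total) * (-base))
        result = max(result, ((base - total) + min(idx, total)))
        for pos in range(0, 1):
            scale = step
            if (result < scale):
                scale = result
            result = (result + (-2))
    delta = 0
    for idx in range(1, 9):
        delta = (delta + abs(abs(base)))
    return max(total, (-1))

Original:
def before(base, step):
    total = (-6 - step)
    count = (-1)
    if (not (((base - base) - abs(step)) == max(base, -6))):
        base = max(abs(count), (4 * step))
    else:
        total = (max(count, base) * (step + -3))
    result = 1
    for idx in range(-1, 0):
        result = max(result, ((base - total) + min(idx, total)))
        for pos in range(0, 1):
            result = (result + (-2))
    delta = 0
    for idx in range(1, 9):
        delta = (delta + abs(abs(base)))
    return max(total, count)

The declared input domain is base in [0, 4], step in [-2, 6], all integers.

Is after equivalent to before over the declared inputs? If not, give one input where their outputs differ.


There is a counterexample at base=0, step=-2: -1 on one side, 0 on the other.
before: total = -4; count = -1; (not (((base - base) - abs(step)) == max(base, -6))) -> true; base = 1; result = 1; [idx=-1]; result = 1; [pos=0]; result = -1; delta = 0; [idx=1]; delta = 1; [idx=2]; delta = 2; [idx=3]; delta = 3; [idx=4]; delta = 4; [idx=5]; delta = 5; [idx=6]; delta = 6; [idx=7]; delta = 7; [idx=8]; delta = 8; return -1
after: total = -4; (not (((base - base) * abs(step)) == max(base, -6))) -> false; total = 0; result = 1; [idx=-1]; extra = 0; result = 1; [pos=0]; scale = -2; (result < scale) -> false; result = -1; delta = 0; [idx=1]; delta = 0; [idx=2]; delta = 0; [idx=3]; delta = 0; [idx=4]; delta = 0; [idx=5]; delta = 0; [idx=6]; delta = 0; [idx=7]; delta = 0; [idx=8]; delta = 0; return 0
verdict: not equivalent; witness: base=0, step=-2


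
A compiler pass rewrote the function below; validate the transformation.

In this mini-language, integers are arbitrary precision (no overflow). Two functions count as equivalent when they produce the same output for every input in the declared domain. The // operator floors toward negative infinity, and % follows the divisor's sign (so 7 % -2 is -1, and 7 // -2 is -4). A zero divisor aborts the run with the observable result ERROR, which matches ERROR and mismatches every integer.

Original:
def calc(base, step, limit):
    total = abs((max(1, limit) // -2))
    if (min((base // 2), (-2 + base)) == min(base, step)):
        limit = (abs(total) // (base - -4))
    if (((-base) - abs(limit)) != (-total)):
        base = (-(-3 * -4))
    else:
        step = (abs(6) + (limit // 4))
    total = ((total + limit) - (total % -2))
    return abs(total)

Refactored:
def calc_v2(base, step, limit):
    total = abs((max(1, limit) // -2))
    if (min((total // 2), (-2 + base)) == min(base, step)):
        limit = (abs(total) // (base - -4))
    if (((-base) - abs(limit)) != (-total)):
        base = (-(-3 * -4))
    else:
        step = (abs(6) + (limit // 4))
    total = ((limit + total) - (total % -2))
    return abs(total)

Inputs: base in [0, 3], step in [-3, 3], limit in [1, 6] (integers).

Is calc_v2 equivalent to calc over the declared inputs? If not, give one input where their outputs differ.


Not equivalent: base=3, step=0, limit=1 separates them (3 vs 2).
calc: total = 1; (min((base // 2), (-2 + base)) == min(base, step)) -> false; (((-base) - abs(limit)) != (-total)) -> true; base = -12; total = 3; return 3
calc_v2: total = 1; (min((total // 2), (-2 + base)) == min(base, step)) -> true; limit = 0; (((-base) - abs(limit)) != (-total)) -> true; base = -12; total = 2; return 2
verdict: not equivalent; witness: base=3, step=0, limit=1


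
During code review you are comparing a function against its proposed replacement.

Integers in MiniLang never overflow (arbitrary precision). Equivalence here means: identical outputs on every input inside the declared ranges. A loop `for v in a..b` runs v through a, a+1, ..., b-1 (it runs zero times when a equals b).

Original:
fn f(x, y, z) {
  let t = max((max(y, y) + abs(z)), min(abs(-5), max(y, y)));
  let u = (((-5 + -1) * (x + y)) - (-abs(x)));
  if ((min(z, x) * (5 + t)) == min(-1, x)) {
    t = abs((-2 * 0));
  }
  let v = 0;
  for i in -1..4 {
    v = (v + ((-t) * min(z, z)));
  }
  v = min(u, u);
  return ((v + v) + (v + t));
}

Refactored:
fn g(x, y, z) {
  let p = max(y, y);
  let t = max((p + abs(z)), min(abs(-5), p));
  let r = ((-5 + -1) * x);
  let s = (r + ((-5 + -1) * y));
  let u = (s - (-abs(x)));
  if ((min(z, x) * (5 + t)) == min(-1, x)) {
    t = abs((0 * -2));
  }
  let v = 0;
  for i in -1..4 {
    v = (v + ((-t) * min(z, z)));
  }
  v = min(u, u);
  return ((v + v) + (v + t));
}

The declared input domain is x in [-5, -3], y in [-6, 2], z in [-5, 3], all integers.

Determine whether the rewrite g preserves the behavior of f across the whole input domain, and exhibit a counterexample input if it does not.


This is a faithful refactor — constant usage differs, plus local variable names differ, plus min/max/abs usage differs, plus statement counts differ, plus arithmetic usage differs, but the computed results match everywhere.
One worked example (x=-5, y=1, z=1) — f: t=2, then u=29, then ((min(z, x) * (5 + t)) == min(-1, x)) is false, then v=0, then (i=-1), then v=-2, then (i=0), then v=-4, then (i=1), then v=-6, then (i=2), then v=-8, then (i=3), then v=-10, then v=29, then returns 89; g: p=1, then t=2, then r=30, then s=24, then u=29, then ((min(z, x) * (5 + t)) == min(-1, x)) is false, then v=0, then (i=-1), then v=-2, then (i=0), then v=-4, then (i=1), then v=-6, then (i=2), then v=-8, then (i=3), then v=-10, then v=29, then returns 89; agreement on 89.
Every one of the 243 inputs gives matching results.
verdict: equivalent


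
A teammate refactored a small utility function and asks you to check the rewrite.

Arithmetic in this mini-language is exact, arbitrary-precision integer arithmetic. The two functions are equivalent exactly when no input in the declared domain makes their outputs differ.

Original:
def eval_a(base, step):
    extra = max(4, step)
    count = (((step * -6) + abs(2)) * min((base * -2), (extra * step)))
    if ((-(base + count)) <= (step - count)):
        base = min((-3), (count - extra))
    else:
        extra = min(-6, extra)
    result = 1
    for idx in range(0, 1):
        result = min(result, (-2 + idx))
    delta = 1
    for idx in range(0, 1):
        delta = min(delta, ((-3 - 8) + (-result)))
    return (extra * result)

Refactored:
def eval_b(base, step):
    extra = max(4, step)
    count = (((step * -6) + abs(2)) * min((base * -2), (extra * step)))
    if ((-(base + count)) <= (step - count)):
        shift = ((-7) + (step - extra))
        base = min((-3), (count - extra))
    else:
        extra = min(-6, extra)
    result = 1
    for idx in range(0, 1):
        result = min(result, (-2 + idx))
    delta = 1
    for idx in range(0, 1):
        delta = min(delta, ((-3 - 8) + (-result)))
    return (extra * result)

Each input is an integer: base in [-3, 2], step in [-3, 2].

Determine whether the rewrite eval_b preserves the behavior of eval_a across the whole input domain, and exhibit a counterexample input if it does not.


Side by side, the visible changes include: constant usage differs, plus statement counts differ, plus arithmetic usage differs, plus local variable names differ.
Tracing base=2, step=-1: eval_a: extra := 4 | count := -32 | ((-(base + count)) <= (step - count)): true | base := -36 | result := 1 | iter idx=0: | result := -2 | delta := 1 | iter idx=0: | delta := -9 | result -8 | eval_b: extra := 4 | count := -32 | ((-(base + count)) <= (step - count)): true | shift := -12 | base := -36 | result := 1 | iter idx=0: | result := -2 | delta := 1 | iter idx=0: | delta := -9 | result -8 — matching result -8.
An exhaustive pass over the 36 declared inputs shows identical outputs.
verdict: equivalent


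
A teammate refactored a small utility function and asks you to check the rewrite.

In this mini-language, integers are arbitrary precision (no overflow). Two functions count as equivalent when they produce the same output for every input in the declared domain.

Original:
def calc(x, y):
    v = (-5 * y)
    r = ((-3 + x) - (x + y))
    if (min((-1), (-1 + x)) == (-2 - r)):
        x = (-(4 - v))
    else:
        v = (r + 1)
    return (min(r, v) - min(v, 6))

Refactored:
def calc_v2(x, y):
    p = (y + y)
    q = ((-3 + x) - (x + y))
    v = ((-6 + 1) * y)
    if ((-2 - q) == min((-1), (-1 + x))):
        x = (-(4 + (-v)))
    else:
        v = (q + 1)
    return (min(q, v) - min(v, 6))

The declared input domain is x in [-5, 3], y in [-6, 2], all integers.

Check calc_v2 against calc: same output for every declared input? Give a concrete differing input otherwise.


Side by side, the visible changes include: arithmetic usage differs; also local variable names differ; also statement counts differ; also constant usage differs.
As a probe, take x=-5, y=0: calc runs v=0, then r=-3, then (min((-1), (-1 + x)) == (-2 - r)) is false, then v=-2, then returns -1; calc_v2 runs p=0, then q=-3, then v=0, then ((-2 - q) == min((-1), (-1 + x))) is false, then v=-2, then returns -1; both end at -1.
Every one of the 81 inputs gives matching results.
verdict: equivalent


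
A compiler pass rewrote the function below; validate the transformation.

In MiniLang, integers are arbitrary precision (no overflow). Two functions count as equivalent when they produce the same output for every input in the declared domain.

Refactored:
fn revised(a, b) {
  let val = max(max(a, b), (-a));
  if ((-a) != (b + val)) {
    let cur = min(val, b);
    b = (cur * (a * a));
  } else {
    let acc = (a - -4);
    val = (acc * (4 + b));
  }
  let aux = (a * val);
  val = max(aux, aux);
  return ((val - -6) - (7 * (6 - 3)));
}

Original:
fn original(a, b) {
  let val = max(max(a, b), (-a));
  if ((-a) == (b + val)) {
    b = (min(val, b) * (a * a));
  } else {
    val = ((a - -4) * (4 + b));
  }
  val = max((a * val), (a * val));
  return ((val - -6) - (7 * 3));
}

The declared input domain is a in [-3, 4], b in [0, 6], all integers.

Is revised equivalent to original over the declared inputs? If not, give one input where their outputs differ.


Consider the input a=-3, b=0.
original: val becomes 3; next ((-a) == (b + val)) evaluates to true; next b becomes 0; next val becomes -9; next final value -24
revised: val becomes 3; next ((-a) != (b + val)) evaluates to false; next acc becomes 1; next val becomes 4; next aux becomes -12; next val becomes -12; next final value -27
-24 vs -27 — the two versions disagree here.
verdict: not equivalent; witness: a=-3, b=0


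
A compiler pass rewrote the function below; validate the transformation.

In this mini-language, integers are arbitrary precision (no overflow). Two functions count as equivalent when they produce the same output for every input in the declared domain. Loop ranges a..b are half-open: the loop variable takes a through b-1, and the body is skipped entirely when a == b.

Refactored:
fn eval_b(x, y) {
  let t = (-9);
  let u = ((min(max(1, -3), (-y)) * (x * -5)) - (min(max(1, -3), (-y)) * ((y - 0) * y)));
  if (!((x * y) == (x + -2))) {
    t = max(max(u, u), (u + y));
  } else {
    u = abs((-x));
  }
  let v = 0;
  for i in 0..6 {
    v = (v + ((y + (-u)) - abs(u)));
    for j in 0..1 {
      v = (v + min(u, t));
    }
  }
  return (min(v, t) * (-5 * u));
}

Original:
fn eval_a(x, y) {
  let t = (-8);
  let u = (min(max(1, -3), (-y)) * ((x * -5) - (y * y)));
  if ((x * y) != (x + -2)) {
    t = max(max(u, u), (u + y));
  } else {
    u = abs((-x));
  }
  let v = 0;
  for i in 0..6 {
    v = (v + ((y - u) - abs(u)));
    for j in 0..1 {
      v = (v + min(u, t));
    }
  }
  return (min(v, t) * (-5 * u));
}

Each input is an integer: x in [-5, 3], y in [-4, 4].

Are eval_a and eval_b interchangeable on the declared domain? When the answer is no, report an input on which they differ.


Evaluate both at x=-2, y=2.
eval_a: t = -8; u = -12; ((x * y) != (x + -2)) -> false; u = 2; v = 0; [i=0]; v = -2; [j=0]; v = -10; [i=1]; v = -12; [j=0]; v = -20; [i=2]; v = -22; [j=0]; v = -30; [i=3]; v = -32; [j=0]; v = -40; [i=4]; v = -42; [j=0]; v = -50; [i=5]; v = -52; [j=0]; v = -60; return 600
eval_b: t = -9; u = -12; (!((x * y) == (x + -2))) -> false; u = 2; v = 0; [i=0]; v = -2; [j=0]; v = -11; [i=1]; v = -13; [j=0]; v = -22; [i=2]; v = -24; [j=0]; v = -33; [i=3]; v = -35; [j=0]; v = -44; [i=4]; v = -46; [j=0]; v = -55; [i=5]; v = -57; [j=0]; v = -66; return 660
600 and 660 differ, so these are not the same function on this domain.
verdict: not equivalent; witness: x=-2, y=2


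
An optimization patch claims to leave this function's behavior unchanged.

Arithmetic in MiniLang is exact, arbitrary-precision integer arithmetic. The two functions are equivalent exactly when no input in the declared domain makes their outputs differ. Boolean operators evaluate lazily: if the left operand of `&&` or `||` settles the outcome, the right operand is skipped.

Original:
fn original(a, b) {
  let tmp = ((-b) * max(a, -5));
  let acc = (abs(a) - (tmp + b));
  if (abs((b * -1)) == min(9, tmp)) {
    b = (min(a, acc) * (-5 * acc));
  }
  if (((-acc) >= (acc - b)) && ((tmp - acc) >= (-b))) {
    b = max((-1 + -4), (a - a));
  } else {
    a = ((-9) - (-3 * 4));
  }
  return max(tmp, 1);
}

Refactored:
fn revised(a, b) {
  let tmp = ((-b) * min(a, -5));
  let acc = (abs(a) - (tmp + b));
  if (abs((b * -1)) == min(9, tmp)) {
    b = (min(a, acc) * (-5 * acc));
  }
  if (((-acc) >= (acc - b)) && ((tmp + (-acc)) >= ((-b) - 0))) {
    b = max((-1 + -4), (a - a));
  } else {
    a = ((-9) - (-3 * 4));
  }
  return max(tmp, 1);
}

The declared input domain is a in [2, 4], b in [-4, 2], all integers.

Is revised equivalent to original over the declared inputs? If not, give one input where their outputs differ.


The rewrite breaks on a=2, b=-4, where the results are 8 and 1.
original: tmp := 8 | acc := -2 | (abs((b * -1)) == min(9, tmp)): false | (((-acc) >= (acc - b)) && ((tmp - acc) >= (-b))): true | b := 0 | result 8
revised: tmp := -20 | acc := 26 | (abs((b * -1)) == min(9, tmp)): false | (((-acc) >= (acc - b)) && ((tmp + (-acc)) >= ((-b) - 0))): false | a := 3 | result 1
verdict: not equivalent; witness: a=2, b=-4


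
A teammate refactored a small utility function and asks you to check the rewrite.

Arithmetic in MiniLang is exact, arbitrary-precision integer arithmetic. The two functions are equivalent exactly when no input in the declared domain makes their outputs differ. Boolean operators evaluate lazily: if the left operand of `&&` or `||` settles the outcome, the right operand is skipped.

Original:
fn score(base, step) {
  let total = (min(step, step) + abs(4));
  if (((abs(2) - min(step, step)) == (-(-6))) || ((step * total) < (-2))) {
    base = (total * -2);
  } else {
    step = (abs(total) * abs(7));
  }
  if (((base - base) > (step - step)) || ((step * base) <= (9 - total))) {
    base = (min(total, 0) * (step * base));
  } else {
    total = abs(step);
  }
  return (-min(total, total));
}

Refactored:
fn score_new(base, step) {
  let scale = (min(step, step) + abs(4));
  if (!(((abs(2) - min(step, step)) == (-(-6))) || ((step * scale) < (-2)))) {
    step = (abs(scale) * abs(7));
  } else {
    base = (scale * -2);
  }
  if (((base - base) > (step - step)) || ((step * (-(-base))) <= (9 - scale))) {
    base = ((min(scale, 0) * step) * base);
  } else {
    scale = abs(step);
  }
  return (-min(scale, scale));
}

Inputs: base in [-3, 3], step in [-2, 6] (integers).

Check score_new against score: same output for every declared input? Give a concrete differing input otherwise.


Equivalent — the differences include local variable names differ, plus boolean connective usage differs, yet no declared input distinguishes the two.
As a probe, take base=2, step=-2: score runs total := 2 | (((abs(2) - min(step, step)) == (-(-6))) || ((step * total) < (-2))): true | base := -4 | (((base - base) > (step - step)) || ((step * base) <= (9 - total))): false | total := 2 | result -2; score_new runs scale := 2 | (!(((abs(2) - min(step, step)) == (-(-6))) || ((step * scale) < (-2)))): false | base := -4 | (((base - base) > (step - step)) || ((step * (-(-base))) <= (9 - scale))): false | scale := 2 | result -2; both end at -2.
Checked all 63 inputs in the declared domain: the outputs agree on every one.
verdict: equivalent


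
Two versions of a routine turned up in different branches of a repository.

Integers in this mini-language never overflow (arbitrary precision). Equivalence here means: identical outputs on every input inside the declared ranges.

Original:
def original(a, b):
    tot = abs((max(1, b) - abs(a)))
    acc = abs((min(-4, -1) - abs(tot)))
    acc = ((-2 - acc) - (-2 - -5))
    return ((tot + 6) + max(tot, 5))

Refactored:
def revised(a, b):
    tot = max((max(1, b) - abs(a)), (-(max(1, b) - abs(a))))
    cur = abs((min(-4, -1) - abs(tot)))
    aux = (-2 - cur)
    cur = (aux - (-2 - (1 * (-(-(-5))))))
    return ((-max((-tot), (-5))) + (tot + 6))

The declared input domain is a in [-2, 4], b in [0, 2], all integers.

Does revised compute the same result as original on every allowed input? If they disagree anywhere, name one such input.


Take a=-2, b=0.
original: tot = 1; acc = 5; acc = -10; return 12
revised: tot = 1; cur = 5; aux = -7; cur = -10; return 8
12 != 8, so the rewrite changes behavior.
verdict: not equivalent; witness: a=-2, b=0


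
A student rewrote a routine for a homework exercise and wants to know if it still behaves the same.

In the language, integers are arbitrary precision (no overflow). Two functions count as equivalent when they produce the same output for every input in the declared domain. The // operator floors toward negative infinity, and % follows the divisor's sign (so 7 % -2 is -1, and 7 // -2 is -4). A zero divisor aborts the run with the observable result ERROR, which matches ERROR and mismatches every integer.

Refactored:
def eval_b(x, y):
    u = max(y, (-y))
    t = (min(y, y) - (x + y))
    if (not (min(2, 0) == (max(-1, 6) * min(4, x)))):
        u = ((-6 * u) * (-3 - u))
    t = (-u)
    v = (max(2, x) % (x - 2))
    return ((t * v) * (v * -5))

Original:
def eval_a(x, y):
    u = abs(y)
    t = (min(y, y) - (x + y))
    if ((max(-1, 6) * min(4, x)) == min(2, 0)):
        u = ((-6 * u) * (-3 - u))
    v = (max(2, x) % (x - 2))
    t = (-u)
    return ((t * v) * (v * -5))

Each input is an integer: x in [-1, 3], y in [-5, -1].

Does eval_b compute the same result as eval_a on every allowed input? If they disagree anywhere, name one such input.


These are not equivalent — on x=-1, y=-5 the outputs split (25 vs 1200).
eval_a: u=5, then t=1, then ((max(-1, 6) * min(4, x)) == min(2, 0)) is false, then v=-1, then t=-5, then returns 25
eval_b: u=5, then t=1, then (not (min(2, 0) == (max(-1, 6) * min(4, x)))) is true, then u=240, then t=-240, then v=-1, then returns 1200
verdict: not equivalent; witness: x=-1, y=-5


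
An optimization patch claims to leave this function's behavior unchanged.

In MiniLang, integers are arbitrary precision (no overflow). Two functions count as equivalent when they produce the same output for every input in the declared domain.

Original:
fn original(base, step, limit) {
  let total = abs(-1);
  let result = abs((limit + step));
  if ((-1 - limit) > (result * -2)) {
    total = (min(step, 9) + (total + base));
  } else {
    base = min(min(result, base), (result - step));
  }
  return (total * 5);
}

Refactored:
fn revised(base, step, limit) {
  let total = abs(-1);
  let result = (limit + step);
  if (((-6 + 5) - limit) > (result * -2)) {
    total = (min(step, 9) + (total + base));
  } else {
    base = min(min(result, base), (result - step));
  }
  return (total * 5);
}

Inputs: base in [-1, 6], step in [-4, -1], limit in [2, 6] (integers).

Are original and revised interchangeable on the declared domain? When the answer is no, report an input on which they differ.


There is a counterexample at base=-1, step=-4, limit=2: -20 on one side, 5 on the other.
original: total := 1 | result := 2 | ((-1 - limit) > (result * -2)): true | total := -4 | result -20
revised: total := 1 | result := -2 | (((-6 + 5) - limit) > (result * -2)): false | base := -2 | result 5
verdict: not equivalent; witness: base=-1, step=-4, limit=2


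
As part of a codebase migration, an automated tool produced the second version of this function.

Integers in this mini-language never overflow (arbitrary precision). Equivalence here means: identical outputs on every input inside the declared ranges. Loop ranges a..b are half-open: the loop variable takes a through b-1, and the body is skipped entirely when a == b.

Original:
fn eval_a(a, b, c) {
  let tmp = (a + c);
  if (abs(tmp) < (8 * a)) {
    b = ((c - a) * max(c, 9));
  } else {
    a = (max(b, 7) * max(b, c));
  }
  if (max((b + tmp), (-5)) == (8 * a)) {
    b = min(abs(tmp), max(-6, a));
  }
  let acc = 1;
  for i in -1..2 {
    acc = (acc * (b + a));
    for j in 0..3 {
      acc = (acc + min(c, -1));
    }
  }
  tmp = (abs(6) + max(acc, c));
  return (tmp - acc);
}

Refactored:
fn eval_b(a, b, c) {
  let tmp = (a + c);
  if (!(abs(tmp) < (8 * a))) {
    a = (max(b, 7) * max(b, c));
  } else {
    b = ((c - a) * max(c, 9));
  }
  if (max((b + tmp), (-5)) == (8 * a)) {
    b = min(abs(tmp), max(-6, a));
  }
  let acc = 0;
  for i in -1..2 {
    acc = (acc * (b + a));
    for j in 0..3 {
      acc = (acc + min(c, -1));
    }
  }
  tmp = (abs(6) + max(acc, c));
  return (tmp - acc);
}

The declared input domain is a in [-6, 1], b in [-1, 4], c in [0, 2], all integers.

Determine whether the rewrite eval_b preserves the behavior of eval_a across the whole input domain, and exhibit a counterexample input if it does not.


At a=-6, b=-1, c=0: eval_a gives 10, eval_b gives 9.
verdict: not equivalent; witness: a=-6, b=-1, c=0


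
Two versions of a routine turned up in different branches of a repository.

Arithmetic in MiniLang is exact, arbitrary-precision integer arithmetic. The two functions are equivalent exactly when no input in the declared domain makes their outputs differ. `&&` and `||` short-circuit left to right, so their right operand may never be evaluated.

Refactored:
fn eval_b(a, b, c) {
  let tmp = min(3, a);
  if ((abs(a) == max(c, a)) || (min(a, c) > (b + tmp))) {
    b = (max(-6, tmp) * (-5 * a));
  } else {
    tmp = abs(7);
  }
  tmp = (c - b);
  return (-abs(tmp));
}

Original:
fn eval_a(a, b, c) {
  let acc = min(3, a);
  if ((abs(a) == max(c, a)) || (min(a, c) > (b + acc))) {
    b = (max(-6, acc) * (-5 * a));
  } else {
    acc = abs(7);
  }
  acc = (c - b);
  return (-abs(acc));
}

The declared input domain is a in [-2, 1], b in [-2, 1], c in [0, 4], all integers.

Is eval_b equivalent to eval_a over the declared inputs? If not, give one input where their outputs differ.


The two versions differ — the changes include local variable names differ.
Spot check at a=0, b=-1, c=2 — eval_a: acc=0, then ((abs(a) == max(c, a)) || (min(a, c) > (b + acc))) is true, then b=0, then acc=2, then returns -2. eval_b: tmp=0, then ((abs(a) == max(c, a)) || (min(a, c) > (b + tmp))) is true, then b=0, then tmp=2, then returns -2. Both give -2.
Across all 80 domain points the two functions coincide.
verdict: equivalent


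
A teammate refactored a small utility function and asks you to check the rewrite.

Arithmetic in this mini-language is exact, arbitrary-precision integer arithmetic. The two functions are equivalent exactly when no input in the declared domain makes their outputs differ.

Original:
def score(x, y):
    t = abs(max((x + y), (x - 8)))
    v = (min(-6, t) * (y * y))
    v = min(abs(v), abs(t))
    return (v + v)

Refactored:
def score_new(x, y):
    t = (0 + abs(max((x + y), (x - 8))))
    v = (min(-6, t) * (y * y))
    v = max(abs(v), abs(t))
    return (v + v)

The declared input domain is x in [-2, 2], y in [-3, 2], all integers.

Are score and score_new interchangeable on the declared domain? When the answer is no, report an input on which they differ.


Consider the input x=-2, y=-3.
score: t=5, then v=-54, then v=5, then returns 10
score_new: t=5, then v=-54, then v=54, then returns 108
10 against 108: the behavior changed.
verdict: not equivalent; witness: x=-2, y=-3


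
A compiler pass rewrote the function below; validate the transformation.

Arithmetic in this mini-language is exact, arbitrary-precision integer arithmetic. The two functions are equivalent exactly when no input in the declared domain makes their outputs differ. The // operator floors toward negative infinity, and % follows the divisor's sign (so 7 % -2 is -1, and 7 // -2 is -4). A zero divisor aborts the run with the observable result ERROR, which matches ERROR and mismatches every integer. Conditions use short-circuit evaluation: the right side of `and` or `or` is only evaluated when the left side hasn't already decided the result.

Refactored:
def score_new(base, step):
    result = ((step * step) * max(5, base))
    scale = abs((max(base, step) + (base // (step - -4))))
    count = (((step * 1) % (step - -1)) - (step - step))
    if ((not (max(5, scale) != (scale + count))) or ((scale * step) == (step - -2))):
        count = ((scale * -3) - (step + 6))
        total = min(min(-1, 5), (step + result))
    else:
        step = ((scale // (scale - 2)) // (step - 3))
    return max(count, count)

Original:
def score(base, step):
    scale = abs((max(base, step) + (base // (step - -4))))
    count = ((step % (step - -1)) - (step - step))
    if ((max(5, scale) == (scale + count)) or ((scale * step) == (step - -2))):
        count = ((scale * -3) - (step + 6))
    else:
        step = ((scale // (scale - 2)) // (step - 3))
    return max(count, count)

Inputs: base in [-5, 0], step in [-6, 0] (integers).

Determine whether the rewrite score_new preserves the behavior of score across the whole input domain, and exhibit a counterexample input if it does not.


Changes here: min/max/abs usage differs; and boolean connective usage differs; and comparison usage differs; and statement counts differ; and arithmetic usage differs; and constant usage differs; and local variable names differ; the full 42-point sweep finds no disagreement.
verdict: equivalent


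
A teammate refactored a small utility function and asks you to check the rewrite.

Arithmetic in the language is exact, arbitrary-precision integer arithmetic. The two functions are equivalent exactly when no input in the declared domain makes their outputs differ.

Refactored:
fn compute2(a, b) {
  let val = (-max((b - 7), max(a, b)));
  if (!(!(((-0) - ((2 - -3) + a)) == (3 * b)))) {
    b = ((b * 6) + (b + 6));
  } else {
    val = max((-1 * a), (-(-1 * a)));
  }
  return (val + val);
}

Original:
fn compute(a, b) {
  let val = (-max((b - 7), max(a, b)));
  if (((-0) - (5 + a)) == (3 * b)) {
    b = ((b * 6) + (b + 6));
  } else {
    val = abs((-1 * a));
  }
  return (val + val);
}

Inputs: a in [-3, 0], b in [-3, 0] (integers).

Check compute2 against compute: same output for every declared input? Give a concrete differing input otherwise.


The two are interchangeable: min/max/abs usage differs; also arithmetic usage differs; also constant usage differs; also boolean connective usage differs, and every declared input agrees.
One worked example (a=0, b=-2) — compute: val becomes 0; next (((-0) - (5 + a)) == (3 * b)) evaluates to false; next val becomes 0; next final value 0; compute2: val becomes 0; next (!(!(((-0) - ((2 - -3) + a)) == (3 * b)))) evaluates to false; next val becomes 0; next final value 0; agreement on 0.
Every one of the 16 inputs gives matching results.
verdict: equivalent


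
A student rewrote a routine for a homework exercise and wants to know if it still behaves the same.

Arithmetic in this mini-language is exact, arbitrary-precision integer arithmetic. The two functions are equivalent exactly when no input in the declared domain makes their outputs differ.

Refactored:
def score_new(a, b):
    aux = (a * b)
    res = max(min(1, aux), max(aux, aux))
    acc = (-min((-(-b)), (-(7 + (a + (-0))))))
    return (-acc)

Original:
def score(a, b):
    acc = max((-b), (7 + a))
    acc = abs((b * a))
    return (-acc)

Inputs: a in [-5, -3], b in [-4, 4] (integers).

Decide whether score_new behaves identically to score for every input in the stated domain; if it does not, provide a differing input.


Take a=-5, b=-4.
score: acc := 4 | acc := 20 | result -20
score_new: aux := 20 | res := 20 | acc := 4 | result -4
-20 != -4, so the rewrite changes behavior.
verdict: not equivalent; witness: a=-5, b=-4


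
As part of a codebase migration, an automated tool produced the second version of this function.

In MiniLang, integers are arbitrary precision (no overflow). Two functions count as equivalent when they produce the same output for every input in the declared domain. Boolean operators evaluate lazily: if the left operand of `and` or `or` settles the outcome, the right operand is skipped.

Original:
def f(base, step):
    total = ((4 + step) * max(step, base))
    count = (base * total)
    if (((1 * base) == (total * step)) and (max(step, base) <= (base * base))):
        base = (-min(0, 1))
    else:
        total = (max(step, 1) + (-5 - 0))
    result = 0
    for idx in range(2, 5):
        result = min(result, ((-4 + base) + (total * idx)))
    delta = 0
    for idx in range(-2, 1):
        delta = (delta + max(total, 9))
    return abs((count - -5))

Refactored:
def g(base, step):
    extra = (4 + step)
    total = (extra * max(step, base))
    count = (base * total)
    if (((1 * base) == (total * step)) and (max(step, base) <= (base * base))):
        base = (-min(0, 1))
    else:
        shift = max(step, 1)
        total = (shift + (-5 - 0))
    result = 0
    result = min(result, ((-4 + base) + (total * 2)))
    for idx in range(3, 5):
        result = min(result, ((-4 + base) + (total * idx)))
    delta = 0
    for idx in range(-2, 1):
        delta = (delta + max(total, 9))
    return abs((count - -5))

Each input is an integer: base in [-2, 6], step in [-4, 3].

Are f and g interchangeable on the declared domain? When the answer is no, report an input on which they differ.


This is a faithful refactor — arithmetic usage differs, plus constant usage differs, plus loop structure differs, plus statement counts differ, plus min/max/abs usage differs, plus local variable names differ, but the computed results match everywhere.
Tracing base=3, step=-2: f: total=6, then count=18, then (((1 * base) == (total * step)) and (max(step, base) <= (base * base))) is false, then total=-4, then result=0, then (idx=2), then result=-9, then (idx=3), then result=-13, then (idx=4), then result=-17, then delta=0, then (idx=-2), then delta=9, then (idx=-1), then delta=18, then (idx=0), then delta=27, then returns 23 | g: extra=2, then total=6, then count=18, then (((1 * base) == (total * step)) and (max(step, base) <= (base * base))) is false, then shift=1, then total=-4, then result=0, then result=-9, then (idx=3), then result=-13, then (idx=4), then result=-17, then delta=0, then (idx=-2), then delta=9, then (idx=-1), then delta=18, then (idx=0), then delta=27, then returns 23 — matching result 23.
Checked all 72 inputs in the declared domain: the outputs agree on every one.
verdict: equivalent


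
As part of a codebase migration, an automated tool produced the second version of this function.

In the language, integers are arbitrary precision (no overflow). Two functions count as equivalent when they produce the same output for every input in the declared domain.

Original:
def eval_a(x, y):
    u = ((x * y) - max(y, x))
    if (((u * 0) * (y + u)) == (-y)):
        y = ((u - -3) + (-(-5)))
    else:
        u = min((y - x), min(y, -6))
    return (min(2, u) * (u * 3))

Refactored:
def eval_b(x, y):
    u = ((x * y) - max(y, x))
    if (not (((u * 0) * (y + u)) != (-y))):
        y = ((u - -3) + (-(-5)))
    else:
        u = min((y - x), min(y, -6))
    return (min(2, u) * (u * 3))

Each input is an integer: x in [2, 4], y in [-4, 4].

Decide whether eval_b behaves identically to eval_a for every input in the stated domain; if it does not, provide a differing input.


The two versions differ — the changes include boolean connective usage differs, comparison usage differs.
As a probe, take x=3, y=-2: eval_a runs u=-9, then (((u * 0) * (y + u)) == (-y)) is false, then u=-6, then returns 108; eval_b runs u=-9, then (not (((u * 0) * (y + u)) != (-y))) is false, then u=-6, then returns 108; both end at 108.
Sweeping the whole domain (27 inputs) finds no disagreement.
verdict: equivalent


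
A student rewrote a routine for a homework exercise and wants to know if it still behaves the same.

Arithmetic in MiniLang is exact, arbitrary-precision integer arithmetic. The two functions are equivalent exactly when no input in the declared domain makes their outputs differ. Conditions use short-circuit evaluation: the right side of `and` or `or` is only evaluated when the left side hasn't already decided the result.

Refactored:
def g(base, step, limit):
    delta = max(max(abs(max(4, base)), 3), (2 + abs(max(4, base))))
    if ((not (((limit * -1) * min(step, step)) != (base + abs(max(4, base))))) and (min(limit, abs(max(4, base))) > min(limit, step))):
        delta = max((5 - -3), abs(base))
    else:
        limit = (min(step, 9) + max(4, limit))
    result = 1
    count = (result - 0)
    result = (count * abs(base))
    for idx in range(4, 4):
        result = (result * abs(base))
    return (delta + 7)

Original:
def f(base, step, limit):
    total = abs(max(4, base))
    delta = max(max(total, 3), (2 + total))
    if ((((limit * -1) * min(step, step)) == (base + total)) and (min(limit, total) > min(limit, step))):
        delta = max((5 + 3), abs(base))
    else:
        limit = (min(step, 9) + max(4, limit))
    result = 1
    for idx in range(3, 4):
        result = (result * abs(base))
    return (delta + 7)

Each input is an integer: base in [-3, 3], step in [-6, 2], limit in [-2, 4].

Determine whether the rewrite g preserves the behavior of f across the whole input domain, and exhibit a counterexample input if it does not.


Although loop structure differs; also arithmetic usage differs; also min/max/abs usage differs; also statement counts differ; also comparison usage differs; also constant usage differs; also local variable names differ; also boolean connective usage differs, 441/441 inputs agree.
verdict: equivalent


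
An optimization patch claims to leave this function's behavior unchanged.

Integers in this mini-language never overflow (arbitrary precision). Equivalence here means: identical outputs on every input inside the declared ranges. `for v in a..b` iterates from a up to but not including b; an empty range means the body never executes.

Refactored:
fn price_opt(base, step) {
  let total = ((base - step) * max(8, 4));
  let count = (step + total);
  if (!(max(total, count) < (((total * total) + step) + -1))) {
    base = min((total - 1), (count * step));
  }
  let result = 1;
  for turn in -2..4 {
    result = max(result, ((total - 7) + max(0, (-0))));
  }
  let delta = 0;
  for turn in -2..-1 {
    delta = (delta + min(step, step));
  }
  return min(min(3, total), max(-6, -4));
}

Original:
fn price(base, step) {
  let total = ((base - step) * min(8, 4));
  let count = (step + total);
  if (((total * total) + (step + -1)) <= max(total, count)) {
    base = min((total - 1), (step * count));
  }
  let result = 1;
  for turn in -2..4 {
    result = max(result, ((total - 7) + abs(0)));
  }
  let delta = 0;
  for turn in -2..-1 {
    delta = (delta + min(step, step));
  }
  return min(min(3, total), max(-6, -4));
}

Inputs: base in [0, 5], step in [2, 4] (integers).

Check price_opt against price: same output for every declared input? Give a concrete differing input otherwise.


Try base=0, step=2.
price: total=-8, then count=-6, then (((total * total) + (step + -1)) <= max(total, count)) is false, then result=1, then (turn=-2), then result=1, then (turn=-1), then result=1, then (turn=0), then result=1, then (turn=1), then result=1, then (turn=2), then result=1, then (turn=3), then result=1, then delta=0, then (turn=-2), then delta=2, then returns -8
price_opt: total=-16, then count=-14, then (!(max(total, count) < (((total * total) + step) + -1))) is false, then result=1, then (turn=-2), then result=1, then (turn=-1), then result=1, then (turn=0), then result=1, then (turn=1), then result=1, then (turn=2), then result=1, then (turn=3), then result=1, then delta=0, then (turn=-2), then delta=2, then returns -16
-8 against -16: the behavior changed.
verdict: not equivalent; witness: base=0, step=2
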